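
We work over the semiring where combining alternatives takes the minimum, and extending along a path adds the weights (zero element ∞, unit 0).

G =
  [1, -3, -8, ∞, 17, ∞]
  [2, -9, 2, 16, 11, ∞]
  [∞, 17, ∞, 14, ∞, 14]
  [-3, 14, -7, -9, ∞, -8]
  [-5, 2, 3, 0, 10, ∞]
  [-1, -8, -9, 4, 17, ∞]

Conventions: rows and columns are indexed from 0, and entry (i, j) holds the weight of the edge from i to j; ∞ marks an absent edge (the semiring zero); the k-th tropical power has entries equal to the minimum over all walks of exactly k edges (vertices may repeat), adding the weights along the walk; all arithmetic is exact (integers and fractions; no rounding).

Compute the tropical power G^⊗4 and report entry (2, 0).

G^⊗2:
  [-1, -12, -7, 6, 8, 6]
  [-7, -18, -7, 7, 2, 8]
  [11, 6, 5, 5, 28, 6]
  [-12, -16, -17, -18, 9, -17]
  [-4, -8, -13, -9, 12, -8]
  [-6, -17, -9, -5, 3, -4]
G^⊗3:
  [-10, -21, -10, -3, -1, -2]
  [-16, -27, -16, -2, -7, -1]
  [2, -3, -3, -4, 17, -3]
  [-21, -25, -26, -27, -5, -26]
  [-12, -17, -17, -18, 3, -17]
  [-15, -26, -15, -14, -6, -13]
G^⊗4:
  [-19, -30, -19, -12, -10, -11]
  [-25, -36, -25, -11, -16, -10]
  [-7, -12, -12, -13, 8, -12]
  [-30, -34, -35, -36, -14, -35]
  [-21, -26, -26, -27, -6, -26]
  [-24, -35, -24, -23, -15, -22]
Key observation: the optimum is the walk 2->3->3->3->0, with weight 14 + (-9) + (-9) + (-3) = -7.
Optimal value attained by: walk 2->3->3->3->0.
Answer: (G^⊗4)[2][0] = -7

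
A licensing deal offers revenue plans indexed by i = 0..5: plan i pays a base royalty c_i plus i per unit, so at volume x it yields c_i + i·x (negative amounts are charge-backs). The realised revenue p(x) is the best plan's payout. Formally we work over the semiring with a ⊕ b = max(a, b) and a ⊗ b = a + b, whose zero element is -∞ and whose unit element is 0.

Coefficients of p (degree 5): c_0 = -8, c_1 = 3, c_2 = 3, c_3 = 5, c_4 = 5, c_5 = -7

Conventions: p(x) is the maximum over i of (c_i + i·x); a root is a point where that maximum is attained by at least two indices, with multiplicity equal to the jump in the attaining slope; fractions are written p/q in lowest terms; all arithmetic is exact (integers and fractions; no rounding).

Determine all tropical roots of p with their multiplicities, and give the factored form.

hull edge (i=0, c=-8) to (i=1, c=3): slope 11, span 1
hull edge (i=1, c=3) to (i=3, c=5): slope 1, span 2
hull edge (i=3, c=5) to (i=4, c=5): slope 0, span 1
hull edge (i=4, c=5) to (i=5, c=-7): slope -12, span 1
Factored form: p(x) = -7 ⊗ (x ⊕ (-11)) ⊗ (x ⊕ (-1)) ⊗ (x ⊕ (-1)) ⊗ (x ⊕ 0) ⊗ (x ⊕ 12)
Answer: roots = -11 (mult 1), -1 (mult 2), 0 (mult 1), 12 (mult 1)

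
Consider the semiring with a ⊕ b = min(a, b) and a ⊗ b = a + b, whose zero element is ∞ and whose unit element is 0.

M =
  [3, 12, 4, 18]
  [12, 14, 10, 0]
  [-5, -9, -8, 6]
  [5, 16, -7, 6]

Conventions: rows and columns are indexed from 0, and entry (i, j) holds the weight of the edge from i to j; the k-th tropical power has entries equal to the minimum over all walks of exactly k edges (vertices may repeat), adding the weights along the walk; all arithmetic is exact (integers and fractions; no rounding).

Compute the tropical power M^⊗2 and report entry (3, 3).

M^⊗2:
  [-1, -5, -4, 10]
  [5, 1, -7, 6]
  [-13, -17, -16, -9]
  [-12, -16, -15, -1]
Key observation: the optimum is the walk 3->2->3, with weight (-7) + 6 = -1.
Optimal value attained by: walk 3->2->3.
Answer: (M^⊗2)[3][3] = -1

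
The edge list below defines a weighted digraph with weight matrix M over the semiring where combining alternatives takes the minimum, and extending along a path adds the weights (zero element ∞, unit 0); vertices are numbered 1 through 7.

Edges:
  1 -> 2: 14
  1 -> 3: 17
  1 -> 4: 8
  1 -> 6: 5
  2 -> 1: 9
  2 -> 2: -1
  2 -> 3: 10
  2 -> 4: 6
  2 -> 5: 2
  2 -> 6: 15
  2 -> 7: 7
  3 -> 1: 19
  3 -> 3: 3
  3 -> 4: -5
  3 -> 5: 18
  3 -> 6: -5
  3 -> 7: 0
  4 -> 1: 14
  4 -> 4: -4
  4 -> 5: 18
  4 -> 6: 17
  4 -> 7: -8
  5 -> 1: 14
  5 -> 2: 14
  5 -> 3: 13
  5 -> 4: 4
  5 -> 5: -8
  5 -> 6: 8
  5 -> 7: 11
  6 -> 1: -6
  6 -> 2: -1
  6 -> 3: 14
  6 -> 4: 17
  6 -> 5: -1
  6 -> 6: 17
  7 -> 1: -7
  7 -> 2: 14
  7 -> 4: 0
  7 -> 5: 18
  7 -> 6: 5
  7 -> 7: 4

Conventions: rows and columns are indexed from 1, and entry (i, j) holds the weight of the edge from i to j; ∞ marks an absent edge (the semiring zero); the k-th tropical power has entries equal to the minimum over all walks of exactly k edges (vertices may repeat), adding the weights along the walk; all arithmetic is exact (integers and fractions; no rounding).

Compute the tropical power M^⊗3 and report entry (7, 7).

M^⊗2:
  [-1, 4, 19, 4, 4, 12, 0]
  [0, -2, 9, 2, -6, 5, -2]
  [-11, -6, 6, -9, -6, -2, -13]
  [-15, 6, 31, -8, 10, -3, -12]
  [2, 6, 5, -4, -16, 0, -4]
  [8, -2, 9, 2, -9, -1, 6]
  [-3, 4, 10, -4, 4, -2, -8]
M^⊗3:
  [-7, 3, 14, 0, -4, 4, -4]
  [-9, -3, 7, -2, -14, 2, -6]
  [-20, -7, 4, -13, -14, -8, -17]
  [-19, -4, 2, -12, -4, -10, -16]
  [-11, -2, -3, -12, -24, -8, -12]
  [-7, -3, 4, -5, -17, -1, -6]
  [-15, -3, 12, -8, -4, -3, -12]
Key observation: the optimum is the walk 7->4->4->7, with weight 0 + (-4) + (-8) = -12.
Optimal value attained by: walk 7->4->4->7.
Answer: (M^⊗3)[7][7] = -12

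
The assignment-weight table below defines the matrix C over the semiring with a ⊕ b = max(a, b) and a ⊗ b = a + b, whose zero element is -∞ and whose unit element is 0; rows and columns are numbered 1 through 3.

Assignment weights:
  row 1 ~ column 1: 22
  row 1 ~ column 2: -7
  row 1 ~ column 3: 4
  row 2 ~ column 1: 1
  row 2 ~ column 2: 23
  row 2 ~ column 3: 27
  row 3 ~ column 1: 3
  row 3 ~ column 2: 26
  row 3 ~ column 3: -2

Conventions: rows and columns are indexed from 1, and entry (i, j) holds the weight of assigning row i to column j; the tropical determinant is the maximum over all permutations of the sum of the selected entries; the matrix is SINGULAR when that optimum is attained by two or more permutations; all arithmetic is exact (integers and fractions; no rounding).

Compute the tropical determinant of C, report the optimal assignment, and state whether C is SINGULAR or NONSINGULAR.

σ = (1, 2, 3): 22 + 23 + (-2) = 43
σ = (1, 3, 2): 22 + 27 + 26 = 75
σ = (2, 1, 3): (-7) + 1 + (-2) = -8
σ = (2, 3, 1): (-7) + 27 + 3 = 23
σ = (3, 1, 2): 4 + 1 + 26 = 31
σ = (3, 2, 1): 4 + 23 + 3 = 30
Optimal value attained by: σ = (1, 3, 2).
Answer: det⊕(C) = 75; verdict: NONSINGULAR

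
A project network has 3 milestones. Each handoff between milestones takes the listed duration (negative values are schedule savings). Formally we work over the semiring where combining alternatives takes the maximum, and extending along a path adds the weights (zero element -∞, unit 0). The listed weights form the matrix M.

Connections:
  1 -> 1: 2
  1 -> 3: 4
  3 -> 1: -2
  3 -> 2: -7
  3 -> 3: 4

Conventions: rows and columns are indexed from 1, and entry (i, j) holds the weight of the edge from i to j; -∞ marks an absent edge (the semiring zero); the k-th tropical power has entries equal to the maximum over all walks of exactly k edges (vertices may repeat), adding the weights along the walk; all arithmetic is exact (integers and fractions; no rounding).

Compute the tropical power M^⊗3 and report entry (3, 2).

M^⊗2:
  [4, -3, 8]
  [-∞, -∞, -∞]
  [2, -3, 8]
M^⊗3:
  [6, 1, 12]
  [-∞, -∞, -∞]
  [6, 1, 12]
Key observation: the optimum is the walk 3->3->3->2, with weight 4 + 4 + (-7) = 1.
Optimal value attained by: walk 3->3->3->2.
Answer: (M^⊗3)[3][2] = 1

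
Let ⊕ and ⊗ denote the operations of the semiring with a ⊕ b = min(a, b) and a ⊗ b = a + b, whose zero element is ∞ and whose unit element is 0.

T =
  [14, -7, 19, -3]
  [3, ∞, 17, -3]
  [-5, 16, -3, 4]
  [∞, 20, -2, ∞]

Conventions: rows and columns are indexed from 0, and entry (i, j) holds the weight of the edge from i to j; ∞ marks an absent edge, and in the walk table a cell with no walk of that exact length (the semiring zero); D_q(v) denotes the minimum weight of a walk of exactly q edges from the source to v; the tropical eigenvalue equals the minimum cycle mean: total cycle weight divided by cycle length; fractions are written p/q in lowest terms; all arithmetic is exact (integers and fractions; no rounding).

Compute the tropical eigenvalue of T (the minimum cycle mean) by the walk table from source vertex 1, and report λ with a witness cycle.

q=0: [∞, 0, ∞, ∞]
q=1: [3, ∞, 17, -3]
q=2: [12, -4, -5, 0]
q=3: [-10, 5, -8, -7]
q=4: [-13, -17, -11, -13]
Optimal cycle mean attained by: cycle 0->1->3->2->0, total (-7) + (-3) + (-2) + (-5), length 4.
Answer: λ = -17/4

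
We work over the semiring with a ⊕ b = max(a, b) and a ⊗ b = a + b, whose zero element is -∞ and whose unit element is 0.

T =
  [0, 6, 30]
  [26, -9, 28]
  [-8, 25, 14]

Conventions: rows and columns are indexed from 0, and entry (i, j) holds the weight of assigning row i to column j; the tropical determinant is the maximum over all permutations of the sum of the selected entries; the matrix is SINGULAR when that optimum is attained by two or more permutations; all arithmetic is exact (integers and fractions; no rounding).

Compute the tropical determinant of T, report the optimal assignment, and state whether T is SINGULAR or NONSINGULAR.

σ = (0, 1, 2): 0 + (-9) + 14 = 5
σ = (0, 2, 1): 0 + 28 + 25 = 53
σ = (1, 0, 2): 6 + 26 + 14 = 46
σ = (1, 2, 0): 6 + 28 + (-8) = 26
σ = (2, 0, 1): 30 + 26 + 25 = 81
σ = (2, 1, 0): 30 + (-9) + (-8) = 13
Optimal value attained by: σ = (2, 0, 1).
Answer: det⊕(T) = 81; verdict: NONSINGULAR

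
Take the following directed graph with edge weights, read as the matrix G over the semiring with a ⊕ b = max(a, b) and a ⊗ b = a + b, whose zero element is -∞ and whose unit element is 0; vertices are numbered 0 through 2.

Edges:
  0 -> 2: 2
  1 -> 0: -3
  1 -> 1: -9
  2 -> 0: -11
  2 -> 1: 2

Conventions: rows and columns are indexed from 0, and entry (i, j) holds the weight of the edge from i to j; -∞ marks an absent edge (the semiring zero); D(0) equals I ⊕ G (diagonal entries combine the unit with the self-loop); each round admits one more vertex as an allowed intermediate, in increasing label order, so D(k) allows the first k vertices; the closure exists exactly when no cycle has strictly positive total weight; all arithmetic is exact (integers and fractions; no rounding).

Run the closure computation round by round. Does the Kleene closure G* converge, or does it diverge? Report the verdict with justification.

D(0):
  [0, -∞, 2]
  [-3, 0, -∞]
  [-11, 2, 0]
D(1):
  [0, -∞, 2]
  [-3, 0, -1]
  [-11, 2, 0]
Detection: at round 2, diagonal entry (2, 2) turns strictly positive.
Key observation: the cycle 2->1->0->2 has total weight 2 + (-3) + 2, which is strictly positive.
Answer: DIVERGES — positive cycle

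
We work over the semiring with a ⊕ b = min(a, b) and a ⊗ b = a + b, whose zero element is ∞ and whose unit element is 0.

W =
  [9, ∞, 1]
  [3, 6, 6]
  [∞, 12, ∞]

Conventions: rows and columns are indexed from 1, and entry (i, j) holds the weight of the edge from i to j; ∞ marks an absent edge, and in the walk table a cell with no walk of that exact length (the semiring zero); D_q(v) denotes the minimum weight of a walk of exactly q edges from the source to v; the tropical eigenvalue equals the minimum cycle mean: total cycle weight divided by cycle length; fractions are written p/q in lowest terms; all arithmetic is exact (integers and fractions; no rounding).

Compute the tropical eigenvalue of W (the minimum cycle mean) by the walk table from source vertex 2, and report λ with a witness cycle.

q=0: [∞, 0, ∞]
q=1: [3, 6, 6]
q=2: [9, 12, 4]
q=3: [15, 16, 10]
Optimal cycle mean attained by: cycle 1->3->2->1, total 1 + 12 + 3, length 3.
Answer: λ = 16/3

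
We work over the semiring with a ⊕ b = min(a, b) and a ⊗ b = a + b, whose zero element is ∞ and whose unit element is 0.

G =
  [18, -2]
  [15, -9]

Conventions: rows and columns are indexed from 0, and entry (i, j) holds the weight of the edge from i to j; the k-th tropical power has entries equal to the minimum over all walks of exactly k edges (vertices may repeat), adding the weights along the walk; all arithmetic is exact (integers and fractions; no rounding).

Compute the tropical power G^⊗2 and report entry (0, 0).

G^⊗2:
  [13, -11]
  [6, -18]
Key observation: the optimum is the walk 0->1->0, with weight (-2) + 15 = 13.
Optimal value attained by: walk 0->1->0.
Answer: (G^⊗2)[0][0] = 13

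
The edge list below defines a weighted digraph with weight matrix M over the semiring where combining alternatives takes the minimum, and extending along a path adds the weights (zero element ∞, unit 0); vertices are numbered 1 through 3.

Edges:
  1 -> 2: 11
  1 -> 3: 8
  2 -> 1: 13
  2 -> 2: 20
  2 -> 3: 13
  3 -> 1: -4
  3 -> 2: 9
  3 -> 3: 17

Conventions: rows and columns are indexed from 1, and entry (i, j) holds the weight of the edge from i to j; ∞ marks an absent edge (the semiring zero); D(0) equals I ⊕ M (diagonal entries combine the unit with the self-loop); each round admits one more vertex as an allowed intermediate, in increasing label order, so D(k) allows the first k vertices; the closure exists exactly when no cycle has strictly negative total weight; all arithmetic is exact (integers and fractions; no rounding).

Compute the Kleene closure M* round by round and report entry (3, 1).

D(0):
  [0, 11, 8]
  [13, 0, 13]
  [-4, 9, 0]
D(1):
  [0, 11, 8]
  [13, 0, 13]
  [-4, 7, 0]
D(2):
  [0, 11, 8]
  [13, 0, 13]
  [-4, 7, 0]
D(3):
  [0, 11, 8]
  [9, 0, 13]
  [-4, 7, 0]
Answer: M*[3][1] = -4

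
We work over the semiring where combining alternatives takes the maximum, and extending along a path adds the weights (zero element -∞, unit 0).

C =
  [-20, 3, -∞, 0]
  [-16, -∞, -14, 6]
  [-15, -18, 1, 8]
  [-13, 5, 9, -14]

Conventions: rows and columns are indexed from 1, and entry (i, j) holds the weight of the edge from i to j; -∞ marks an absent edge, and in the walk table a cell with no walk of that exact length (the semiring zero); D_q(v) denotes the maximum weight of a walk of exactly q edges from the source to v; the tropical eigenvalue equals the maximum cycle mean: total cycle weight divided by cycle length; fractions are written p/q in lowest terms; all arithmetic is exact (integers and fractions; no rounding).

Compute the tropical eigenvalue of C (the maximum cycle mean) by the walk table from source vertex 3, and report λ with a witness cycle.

q=0: [-∞, -∞, 0, -∞]
q=1: [-15, -18, 1, 8]
q=2: [-5, 13, 17, 9]
q=3: [2, 14, 18, 25]
q=4: [12, 30, 34, 26]
Optimal cycle mean attained by: cycle 3->4->3, total 8 + 9, length 2.
Answer: λ = 17/2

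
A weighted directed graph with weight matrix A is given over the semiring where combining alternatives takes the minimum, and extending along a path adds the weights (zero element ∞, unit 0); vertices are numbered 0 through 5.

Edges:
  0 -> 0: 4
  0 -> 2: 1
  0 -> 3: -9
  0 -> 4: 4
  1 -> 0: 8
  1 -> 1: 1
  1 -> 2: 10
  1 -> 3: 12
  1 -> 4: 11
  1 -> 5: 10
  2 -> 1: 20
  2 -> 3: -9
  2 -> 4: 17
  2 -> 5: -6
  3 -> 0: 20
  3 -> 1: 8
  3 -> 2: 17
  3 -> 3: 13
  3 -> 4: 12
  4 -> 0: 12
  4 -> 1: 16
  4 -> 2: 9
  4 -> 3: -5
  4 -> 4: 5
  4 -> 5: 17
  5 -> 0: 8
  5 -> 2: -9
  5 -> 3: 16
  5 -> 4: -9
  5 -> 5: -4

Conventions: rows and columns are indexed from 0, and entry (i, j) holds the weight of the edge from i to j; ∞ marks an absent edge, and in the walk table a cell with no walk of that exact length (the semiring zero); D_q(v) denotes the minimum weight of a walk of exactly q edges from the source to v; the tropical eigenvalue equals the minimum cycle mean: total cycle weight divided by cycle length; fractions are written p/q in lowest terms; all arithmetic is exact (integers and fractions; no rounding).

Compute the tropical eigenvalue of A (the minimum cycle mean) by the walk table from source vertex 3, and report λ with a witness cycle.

q=0: [∞, ∞, ∞, 0, ∞, ∞]
q=1: [20, 8, 17, 13, 12, ∞]
q=2: [16, 9, 18, 7, 17, 11]
q=3: [17, 10, 2, 7, 2, 7]
q=4: [14, 11, -2, -7, -2, -4]
q=5: [4, 1, -13, -11, -13, -8]
q=6: [-1, -3, -17, -22, -17, -19]
Optimal cycle mean attained by: cycle 2->5->2, total (-6) + (-9), length 2.
Answer: λ = -15/2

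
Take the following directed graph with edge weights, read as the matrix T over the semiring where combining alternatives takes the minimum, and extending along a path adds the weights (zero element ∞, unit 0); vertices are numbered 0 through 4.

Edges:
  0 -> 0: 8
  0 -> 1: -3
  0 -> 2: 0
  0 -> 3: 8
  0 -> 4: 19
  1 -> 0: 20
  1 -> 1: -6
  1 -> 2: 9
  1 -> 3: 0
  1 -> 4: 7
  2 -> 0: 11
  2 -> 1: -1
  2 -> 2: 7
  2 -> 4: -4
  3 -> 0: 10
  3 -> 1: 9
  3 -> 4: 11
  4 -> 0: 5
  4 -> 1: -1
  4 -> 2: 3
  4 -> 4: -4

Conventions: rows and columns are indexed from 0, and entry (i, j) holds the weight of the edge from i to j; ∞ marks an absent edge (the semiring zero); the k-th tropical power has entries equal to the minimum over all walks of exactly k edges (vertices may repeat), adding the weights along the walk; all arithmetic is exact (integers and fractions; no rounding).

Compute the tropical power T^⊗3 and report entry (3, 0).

T^⊗2:
  [11, -9, 6, -3, -4]
  [10, -12, 3, -6, 1]
  [1, -7, -1, -1, -8]
  [16, 3, 10, 9, 7]
  [1, -7, -1, -1, -8]
T^⊗3:
  [1, -15, -1, -9, -8]
  [4, -18, -3, -12, -5]
  [-3, -13, -5, -7, -12]
  [12, -3, 10, 3, 3]
  [-3, -13, -5, -7, -12]
Key observation: the optimum is the walk 3->4->4->0, with weight 11 + (-4) + 5 = 12.
Optimal value attained by: walk 3->4->4->0.
Answer: (T^⊗3)[3][0] = 12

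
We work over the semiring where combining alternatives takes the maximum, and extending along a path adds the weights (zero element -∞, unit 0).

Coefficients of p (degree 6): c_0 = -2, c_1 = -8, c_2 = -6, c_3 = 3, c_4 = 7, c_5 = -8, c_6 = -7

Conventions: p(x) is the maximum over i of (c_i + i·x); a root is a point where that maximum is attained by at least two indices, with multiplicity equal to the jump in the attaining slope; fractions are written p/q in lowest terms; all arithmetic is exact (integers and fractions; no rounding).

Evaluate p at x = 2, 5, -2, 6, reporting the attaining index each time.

p(2) = max(-2+0·2=-2, -8+1·2=-6, -6+2·2=-2, 3+3·2=9, 7+4·2=15, -8+5·2=2, -7+6·2=5) = 15 (attained by i=4)
p(5) = max(-2+0·5=-2, -8+1·5=-3, -6+2·5=4, 3+3·5=18, 7+4·5=27, -8+5·5=17, -7+6·5=23) = 27 (attained by i=4)
p(-2) = max(-2+0·(-2)=-2, -8+1·(-2)=-10, -6+2·(-2)=-10, 3+3·(-2)=-3, 7+4·(-2)=-1, -8+5·(-2)=-18, -7+6·(-2)=-19) = -1 (attained by i=4)
p(6) = max(-2+0·6=-2, -8+1·6=-2, -6+2·6=6, 3+3·6=21, 7+4·6=31, -8+5·6=22, -7+6·6=29) = 31 (attained by i=4)
Answer: p(2) = 15; p(5) = 27; p(-2) = -1; p(6) = 31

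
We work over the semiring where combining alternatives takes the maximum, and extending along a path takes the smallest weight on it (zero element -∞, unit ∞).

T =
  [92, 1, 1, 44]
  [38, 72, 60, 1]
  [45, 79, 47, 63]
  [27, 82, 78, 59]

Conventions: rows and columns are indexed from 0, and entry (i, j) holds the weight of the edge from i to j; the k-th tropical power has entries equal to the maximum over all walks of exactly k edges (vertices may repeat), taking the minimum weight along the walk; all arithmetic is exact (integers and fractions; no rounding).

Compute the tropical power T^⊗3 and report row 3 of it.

T^⊗2:
  [92, 44, 44, 44]
  [45, 72, 60, 60]
  [45, 72, 63, 59]
  [45, 78, 60, 63]
T^⊗3:
  [92, 44, 44, 44]
  [45, 72, 60, 60]
  [45, 72, 60, 63]
  [45, 72, 63, 60]
Answer: row 3 of T^⊗3 = [45, 72, 63, 60]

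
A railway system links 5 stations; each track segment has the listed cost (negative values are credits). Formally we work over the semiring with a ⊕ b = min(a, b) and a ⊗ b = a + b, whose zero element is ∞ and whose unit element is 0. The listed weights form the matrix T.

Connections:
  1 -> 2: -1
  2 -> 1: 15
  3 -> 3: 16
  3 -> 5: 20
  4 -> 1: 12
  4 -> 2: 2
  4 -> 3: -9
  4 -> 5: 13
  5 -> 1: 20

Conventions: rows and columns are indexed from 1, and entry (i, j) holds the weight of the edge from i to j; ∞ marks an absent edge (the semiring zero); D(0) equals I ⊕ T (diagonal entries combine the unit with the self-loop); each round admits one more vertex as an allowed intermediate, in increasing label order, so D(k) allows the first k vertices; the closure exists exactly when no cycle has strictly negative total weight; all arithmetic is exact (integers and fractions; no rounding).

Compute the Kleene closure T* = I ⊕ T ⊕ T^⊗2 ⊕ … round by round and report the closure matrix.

D(0):
  [0, -1, ∞, ∞, ∞]
  [15, 0, ∞, ∞, ∞]
  [∞, ∞, 0, ∞, 20]
  [12, 2, -9, 0, 13]
  [20, ∞, ∞, ∞, 0]
D(1):
  [0, -1, ∞, ∞, ∞]
  [15, 0, ∞, ∞, ∞]
  [∞, ∞, 0, ∞, 20]
  [12, 2, -9, 0, 13]
  [20, 19, ∞, ∞, 0]
D(2):
  [0, -1, ∞, ∞, ∞]
  [15, 0, ∞, ∞, ∞]
  [∞, ∞, 0, ∞, 20]
  [12, 2, -9, 0, 13]
  [20, 19, ∞, ∞, 0]
D(3):
  [0, -1, ∞, ∞, ∞]
  [15, 0, ∞, ∞, ∞]
  [∞, ∞, 0, ∞, 20]
  [12, 2, -9, 0, 11]
  [20, 19, ∞, ∞, 0]
D(4):
  [0, -1, ∞, ∞, ∞]
  [15, 0, ∞, ∞, ∞]
  [∞, ∞, 0, ∞, 20]
  [12, 2, -9, 0, 11]
  [20, 19, ∞, ∞, 0]
D(5):
  [0, -1, ∞, ∞, ∞]
  [15, 0, ∞, ∞, ∞]
  [40, 39, 0, ∞, 20]
  [12, 2, -9, 0, 11]
  [20, 19, ∞, ∞, 0]
Answer: T* = [[0, -1, ∞, ∞, ∞], [15, 0, ∞, ∞, ∞], [40, 39, 0, ∞, 20], [12, 2, -9, 0, 11], [20, 19, ∞, ∞, 0]]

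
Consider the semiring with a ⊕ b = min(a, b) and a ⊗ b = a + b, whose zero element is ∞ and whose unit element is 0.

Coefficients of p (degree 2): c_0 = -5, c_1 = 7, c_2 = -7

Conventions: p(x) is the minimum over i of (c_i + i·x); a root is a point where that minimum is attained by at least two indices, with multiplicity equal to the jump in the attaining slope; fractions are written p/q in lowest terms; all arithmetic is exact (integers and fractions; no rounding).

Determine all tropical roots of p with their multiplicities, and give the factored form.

hull edge (i=0, c=-5) to (i=2, c=-7): slope -1, span 2
Factored form: p(x) = -7 ⊗ (x ⊕ 1) ⊗ (x ⊕ 1)
Answer: roots = 1 (mult 2)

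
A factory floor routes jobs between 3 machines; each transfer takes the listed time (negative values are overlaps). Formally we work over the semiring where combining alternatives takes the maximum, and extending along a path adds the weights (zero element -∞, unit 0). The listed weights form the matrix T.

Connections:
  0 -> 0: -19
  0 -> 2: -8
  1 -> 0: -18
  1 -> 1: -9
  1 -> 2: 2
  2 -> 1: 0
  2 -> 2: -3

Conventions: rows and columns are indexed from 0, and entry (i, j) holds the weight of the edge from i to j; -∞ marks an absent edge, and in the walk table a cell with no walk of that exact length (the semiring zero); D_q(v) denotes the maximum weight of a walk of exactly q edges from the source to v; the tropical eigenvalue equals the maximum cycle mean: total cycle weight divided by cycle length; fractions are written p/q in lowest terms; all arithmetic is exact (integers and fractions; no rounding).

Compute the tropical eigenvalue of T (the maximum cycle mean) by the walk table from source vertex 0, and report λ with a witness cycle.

q=0: [0, -∞, -∞]
q=1: [-19, -∞, -8]
q=2: [-38, -8, -11]
q=3: [-26, -11, -6]
Optimal cycle mean attained by: cycle 1->2->1, total 2 + 0, length 2.
Answer: λ = 1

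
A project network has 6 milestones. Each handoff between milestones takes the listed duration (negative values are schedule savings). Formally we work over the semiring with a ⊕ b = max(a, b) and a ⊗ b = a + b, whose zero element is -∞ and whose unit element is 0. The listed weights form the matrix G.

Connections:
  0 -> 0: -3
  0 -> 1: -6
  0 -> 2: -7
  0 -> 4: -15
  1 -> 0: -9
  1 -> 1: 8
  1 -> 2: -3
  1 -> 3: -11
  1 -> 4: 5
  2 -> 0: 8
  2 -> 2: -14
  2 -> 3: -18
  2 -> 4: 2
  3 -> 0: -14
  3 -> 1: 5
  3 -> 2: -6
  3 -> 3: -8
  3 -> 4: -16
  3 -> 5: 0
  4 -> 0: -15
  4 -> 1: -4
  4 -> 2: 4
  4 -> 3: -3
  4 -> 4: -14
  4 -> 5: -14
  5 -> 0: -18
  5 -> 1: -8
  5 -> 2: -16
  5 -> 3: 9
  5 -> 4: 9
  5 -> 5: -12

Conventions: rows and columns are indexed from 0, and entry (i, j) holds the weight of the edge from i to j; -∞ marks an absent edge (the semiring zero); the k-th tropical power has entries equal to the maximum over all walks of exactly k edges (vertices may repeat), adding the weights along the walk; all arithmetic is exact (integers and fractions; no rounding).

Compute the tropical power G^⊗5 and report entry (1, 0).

G^⊗2:
  [1, 2, -9, -17, -1, -29]
  [5, 16, 9, 2, 13, -9]
  [5, 2, 6, -1, -7, -12]
  [2, 13, 2, 9, 10, -8]
  [12, 4, -7, -5, 6, -3]
  [-5, 14, 13, 6, -3, 9]
G^⊗3:
  [-1, 10, 3, -4, 7, -15]
  [17, 24, 17, 10, 21, 2]
  [14, 10, -1, -3, 8, -1]
  [10, 21, 14, 7, 18, 9]
  [9, 12, 10, 6, 9, -5]
  [21, 22, 11, 18, 19, 6]
G^⊗4:
  [11, 18, 11, 4, 15, -4]
  [25, 32, 25, 18, 29, 10]
  [11, 18, 12, 8, 15, -3]
  [22, 29, 22, 18, 26, 7]
  [18, 20, 13, 6, 17, 6]
  [19, 30, 23, 16, 27, 18]
G^⊗5:
  [19, 26, 19, 12, 23, 4]
  [33, 40, 33, 26, 37, 18]
  [20, 26, 19, 12, 23, 8]
  [30, 37, 30, 23, 34, 18]
  [21, 28, 21, 15, 25, 6]
  [31, 38, 31, 27, 35, 16]
Key observation: the optimum is the walk 1->1->1->4->2->0, with weight 8 + 8 + 5 + 4 + 8 = 33.
Optimal value attained by: walk 1->1->1->4->2->0.
Answer: (G^⊗5)[1][0] = 33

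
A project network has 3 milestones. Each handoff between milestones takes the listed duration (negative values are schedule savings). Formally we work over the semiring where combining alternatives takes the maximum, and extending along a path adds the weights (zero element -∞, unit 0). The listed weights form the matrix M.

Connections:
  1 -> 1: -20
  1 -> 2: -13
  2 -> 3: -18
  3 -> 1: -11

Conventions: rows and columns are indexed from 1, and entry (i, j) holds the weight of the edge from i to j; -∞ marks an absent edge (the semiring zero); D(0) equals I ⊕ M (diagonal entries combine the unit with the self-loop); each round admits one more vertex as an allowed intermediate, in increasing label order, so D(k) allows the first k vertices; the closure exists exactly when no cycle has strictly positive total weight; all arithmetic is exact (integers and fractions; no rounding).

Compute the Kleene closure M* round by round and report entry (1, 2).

D(0):
  [0, -13, -∞]
  [-∞, 0, -18]
  [-11, -∞, 0]
D(1):
  [0, -13, -∞]
  [-∞, 0, -18]
  [-11, -24, 0]
D(2):
  [0, -13, -31]
  [-∞, 0, -18]
  [-11, -24, 0]
D(3):
  [0, -13, -31]
  [-29, 0, -18]
  [-11, -24, 0]
Answer: M*[1][2] = -13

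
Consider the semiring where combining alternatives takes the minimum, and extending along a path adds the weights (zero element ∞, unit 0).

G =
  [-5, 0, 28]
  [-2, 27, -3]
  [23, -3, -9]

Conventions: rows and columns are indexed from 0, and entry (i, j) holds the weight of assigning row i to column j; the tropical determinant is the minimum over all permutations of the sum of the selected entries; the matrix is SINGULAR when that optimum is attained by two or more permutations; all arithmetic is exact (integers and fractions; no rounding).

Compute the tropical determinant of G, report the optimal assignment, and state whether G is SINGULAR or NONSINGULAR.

σ = (0, 1, 2): (-5) + 27 + (-9) = 13
σ = (0, 2, 1): (-5) + (-3) + (-3) = -11
σ = (1, 0, 2): 0 + (-2) + (-9) = -11
σ = (1, 2, 0): 0 + (-3) + 23 = 20
σ = (2, 0, 1): 28 + (-2) + (-3) = 23
σ = (2, 1, 0): 28 + 27 + 23 = 78
Optimal value attained by: σ = (0, 2, 1).
Answer: det⊕(G) = -11; verdict: SINGULAR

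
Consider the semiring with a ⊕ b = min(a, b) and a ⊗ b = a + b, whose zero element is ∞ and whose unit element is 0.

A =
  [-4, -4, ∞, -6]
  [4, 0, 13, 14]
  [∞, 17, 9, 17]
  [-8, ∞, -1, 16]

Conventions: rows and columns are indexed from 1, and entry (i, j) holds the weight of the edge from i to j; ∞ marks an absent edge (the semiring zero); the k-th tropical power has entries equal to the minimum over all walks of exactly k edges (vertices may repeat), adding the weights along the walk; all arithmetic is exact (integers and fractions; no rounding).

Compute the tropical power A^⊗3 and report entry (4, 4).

A^⊗2:
  [-14, -8, -7, -10]
  [0, 0, 13, -2]
  [9, 17, 16, 26]
  [-12, -12, 8, -14]
A^⊗3:
  [-18, -18, -11, -20]
  [-10, -4, -3, -6]
  [5, 5, 25, 3]
  [-22, -16, -15, -18]
Key observation: the optimum is the walk 4->1->1->4, with weight (-8) + (-4) + (-6) = -18.
Optimal value attained by: walk 4->1->1->4.
Answer: (A^⊗3)[4][4] = -18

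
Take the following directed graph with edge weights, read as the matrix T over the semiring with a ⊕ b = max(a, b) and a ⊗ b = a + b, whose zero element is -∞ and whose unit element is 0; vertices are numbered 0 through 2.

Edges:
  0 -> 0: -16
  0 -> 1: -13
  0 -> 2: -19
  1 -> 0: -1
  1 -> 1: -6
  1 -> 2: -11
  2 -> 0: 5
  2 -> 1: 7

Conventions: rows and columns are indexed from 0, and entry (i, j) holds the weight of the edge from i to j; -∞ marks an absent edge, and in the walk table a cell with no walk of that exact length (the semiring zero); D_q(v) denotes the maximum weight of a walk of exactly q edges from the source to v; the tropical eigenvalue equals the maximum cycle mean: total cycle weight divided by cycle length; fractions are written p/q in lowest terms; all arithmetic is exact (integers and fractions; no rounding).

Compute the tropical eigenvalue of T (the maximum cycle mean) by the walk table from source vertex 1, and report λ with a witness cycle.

q=0: [-∞, 0, -∞]
q=1: [-1, -6, -11]
q=2: [-6, -4, -17]
q=3: [-5, -10, -15]
Optimal cycle mean attained by: cycle 1->2->1, total (-11) + 7, length 2.
Answer: λ = -2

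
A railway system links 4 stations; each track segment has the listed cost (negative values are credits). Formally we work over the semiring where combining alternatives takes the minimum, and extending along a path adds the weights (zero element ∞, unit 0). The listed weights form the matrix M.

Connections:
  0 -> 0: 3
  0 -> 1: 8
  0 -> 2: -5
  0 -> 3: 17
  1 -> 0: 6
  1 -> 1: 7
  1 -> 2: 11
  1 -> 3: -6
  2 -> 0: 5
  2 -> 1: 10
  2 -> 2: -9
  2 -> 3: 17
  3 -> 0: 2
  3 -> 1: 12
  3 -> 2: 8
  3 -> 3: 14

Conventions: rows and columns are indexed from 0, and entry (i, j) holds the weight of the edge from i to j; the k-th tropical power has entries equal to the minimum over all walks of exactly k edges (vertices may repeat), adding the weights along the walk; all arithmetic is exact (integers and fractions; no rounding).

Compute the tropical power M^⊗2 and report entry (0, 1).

M^⊗2:
  [0, 5, -14, 2]
  [-4, 6, 1, 1]
  [-4, 1, -18, 4]
  [5, 10, -3, 6]
Key observation: the optimum is the walk 0->2->1, with weight (-5) + 10 = 5.
Optimal value attained by: walk 0->2->1.
Answer: (M^⊗2)[0][1] = 5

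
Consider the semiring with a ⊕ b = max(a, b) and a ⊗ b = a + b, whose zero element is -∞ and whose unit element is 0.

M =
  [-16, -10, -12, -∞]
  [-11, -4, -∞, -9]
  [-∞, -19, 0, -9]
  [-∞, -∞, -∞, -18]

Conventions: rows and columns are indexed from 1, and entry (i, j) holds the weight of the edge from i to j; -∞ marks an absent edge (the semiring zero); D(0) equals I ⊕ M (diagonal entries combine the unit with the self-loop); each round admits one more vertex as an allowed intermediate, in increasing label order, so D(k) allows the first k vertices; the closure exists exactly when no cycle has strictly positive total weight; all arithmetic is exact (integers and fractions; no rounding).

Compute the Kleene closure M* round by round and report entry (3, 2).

D(0):
  [0, -10, -12, -∞]
  [-11, 0, -∞, -9]
  [-∞, -19, 0, -9]
  [-∞, -∞, -∞, 0]
D(1):
  [0, -10, -12, -∞]
  [-11, 0, -23, -9]
  [-∞, -19, 0, -9]
  [-∞, -∞, -∞, 0]
D(2):
  [0, -10, -12, -19]
  [-11, 0, -23, -9]
  [-30, -19, 0, -9]
  [-∞, -∞, -∞, 0]
D(3):
  [0, -10, -12, -19]
  [-11, 0, -23, -9]
  [-30, -19, 0, -9]
  [-∞, -∞, -∞, 0]
D(4):
  [0, -10, -12, -19]
  [-11, 0, -23, -9]
  [-30, -19, 0, -9]
  [-∞, -∞, -∞, 0]
Answer: M*[3][2] = -19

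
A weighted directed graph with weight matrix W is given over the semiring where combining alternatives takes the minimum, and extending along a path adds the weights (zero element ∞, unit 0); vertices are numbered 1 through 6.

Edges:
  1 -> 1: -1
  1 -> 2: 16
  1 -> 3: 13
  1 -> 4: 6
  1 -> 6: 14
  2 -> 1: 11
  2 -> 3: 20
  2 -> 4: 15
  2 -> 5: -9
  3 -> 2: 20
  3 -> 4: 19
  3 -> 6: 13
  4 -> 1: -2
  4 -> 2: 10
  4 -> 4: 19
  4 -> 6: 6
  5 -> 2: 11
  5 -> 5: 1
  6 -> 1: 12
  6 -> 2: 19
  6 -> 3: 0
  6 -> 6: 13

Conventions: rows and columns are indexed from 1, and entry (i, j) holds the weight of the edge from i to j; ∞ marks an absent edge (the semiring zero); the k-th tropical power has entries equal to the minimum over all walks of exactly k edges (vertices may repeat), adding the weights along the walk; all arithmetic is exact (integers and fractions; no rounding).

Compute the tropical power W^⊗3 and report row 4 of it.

W^⊗2:
  [-2, 15, 12, 5, 7, 12]
  [10, 2, 24, 17, -8, 21]
  [17, 29, 13, 35, 11, 25]
  [-3, 14, 6, 4, 1, 12]
  [22, 12, 31, 26, 2, ∞]
  [11, 20, 13, 18, 10, 13]
W^⊗3:
  [-3, 14, 11, 4, 6, 11]
  [9, 3, 21, 16, -7, 23]
  [16, 22, 25, 23, 12, 26]
  [-4, 12, 10, 3, 2, 10]
  [21, 13, 32, 27, 3, 32]
  [10, 21, 13, 17, 11, 24]
Answer: row 4 of W^⊗3 = [-4, 12, 10, 3, 2, 10]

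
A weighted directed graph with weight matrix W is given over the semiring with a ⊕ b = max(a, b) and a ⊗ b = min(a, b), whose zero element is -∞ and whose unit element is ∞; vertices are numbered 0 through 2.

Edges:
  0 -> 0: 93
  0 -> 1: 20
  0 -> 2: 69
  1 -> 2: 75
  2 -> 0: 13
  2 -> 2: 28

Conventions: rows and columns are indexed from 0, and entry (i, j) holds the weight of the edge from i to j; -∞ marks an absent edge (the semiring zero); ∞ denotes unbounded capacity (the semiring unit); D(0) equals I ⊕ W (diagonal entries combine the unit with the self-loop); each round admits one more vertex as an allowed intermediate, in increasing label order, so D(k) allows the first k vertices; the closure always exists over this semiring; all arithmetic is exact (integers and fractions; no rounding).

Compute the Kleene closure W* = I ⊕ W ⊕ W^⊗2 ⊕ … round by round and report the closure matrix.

D(0):
  [∞, 20, 69]
  [-∞, ∞, 75]
  [13, -∞, ∞]
D(1):
  [∞, 20, 69]
  [-∞, ∞, 75]
  [13, 13, ∞]
D(2):
  [∞, 20, 69]
  [-∞, ∞, 75]
  [13, 13, ∞]
D(3):
  [∞, 20, 69]
  [13, ∞, 75]
  [13, 13, ∞]
Answer: W* = [[∞, 20, 69], [13, ∞, 75], [13, 13, ∞]]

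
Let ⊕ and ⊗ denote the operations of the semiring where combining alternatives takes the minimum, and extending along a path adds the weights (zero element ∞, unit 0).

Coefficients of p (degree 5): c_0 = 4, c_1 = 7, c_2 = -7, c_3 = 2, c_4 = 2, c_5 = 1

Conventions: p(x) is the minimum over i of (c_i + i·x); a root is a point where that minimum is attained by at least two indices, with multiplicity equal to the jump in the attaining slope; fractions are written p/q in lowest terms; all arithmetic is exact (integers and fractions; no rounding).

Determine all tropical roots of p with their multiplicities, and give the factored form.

hull edge (i=0, c=4) to (i=2, c=-7): slope -11/2, span 2
hull edge (i=2, c=-7) to (i=5, c=1): slope 8/3, span 3
Factored form: p(x) = 1 ⊗ (x ⊕ (-8/3)) ⊗ (x ⊕ (-8/3)) ⊗ (x ⊕ (-8/3)) ⊗ (x ⊕ 11/2) ⊗ (x ⊕ 11/2)
Answer: roots = -8/3 (mult 3), 11/2 (mult 2)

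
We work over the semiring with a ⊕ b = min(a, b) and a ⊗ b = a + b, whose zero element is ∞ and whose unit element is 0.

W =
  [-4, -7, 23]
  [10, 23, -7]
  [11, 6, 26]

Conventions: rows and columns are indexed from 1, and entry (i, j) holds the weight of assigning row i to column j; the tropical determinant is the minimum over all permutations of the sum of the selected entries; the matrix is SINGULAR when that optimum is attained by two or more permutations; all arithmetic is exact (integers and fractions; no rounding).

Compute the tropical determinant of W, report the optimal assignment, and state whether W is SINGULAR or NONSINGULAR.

σ = (1, 2, 3): (-4) + 23 + 26 = 45
σ = (1, 3, 2): (-4) + (-7) + 6 = -5
σ = (2, 1, 3): (-7) + 10 + 26 = 29
σ = (2, 3, 1): (-7) + (-7) + 11 = -3
σ = (3, 1, 2): 23 + 10 + 6 = 39
σ = (3, 2, 1): 23 + 23 + 11 = 57
Optimal value attained by: σ = (1, 3, 2).
Answer: det⊕(W) = -5; verdict: NONSINGULAR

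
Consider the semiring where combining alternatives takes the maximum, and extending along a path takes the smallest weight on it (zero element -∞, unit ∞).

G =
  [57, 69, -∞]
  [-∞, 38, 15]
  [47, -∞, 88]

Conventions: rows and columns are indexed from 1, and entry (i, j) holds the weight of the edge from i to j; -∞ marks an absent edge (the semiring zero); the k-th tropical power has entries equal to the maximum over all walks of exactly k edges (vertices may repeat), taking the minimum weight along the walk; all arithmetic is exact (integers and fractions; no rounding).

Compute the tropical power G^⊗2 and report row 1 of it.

G^⊗2:
  [57, 57, 15]
  [15, 38, 15]
  [47, 47, 88]
Answer: row 1 of G^⊗2 = [57, 57, 15]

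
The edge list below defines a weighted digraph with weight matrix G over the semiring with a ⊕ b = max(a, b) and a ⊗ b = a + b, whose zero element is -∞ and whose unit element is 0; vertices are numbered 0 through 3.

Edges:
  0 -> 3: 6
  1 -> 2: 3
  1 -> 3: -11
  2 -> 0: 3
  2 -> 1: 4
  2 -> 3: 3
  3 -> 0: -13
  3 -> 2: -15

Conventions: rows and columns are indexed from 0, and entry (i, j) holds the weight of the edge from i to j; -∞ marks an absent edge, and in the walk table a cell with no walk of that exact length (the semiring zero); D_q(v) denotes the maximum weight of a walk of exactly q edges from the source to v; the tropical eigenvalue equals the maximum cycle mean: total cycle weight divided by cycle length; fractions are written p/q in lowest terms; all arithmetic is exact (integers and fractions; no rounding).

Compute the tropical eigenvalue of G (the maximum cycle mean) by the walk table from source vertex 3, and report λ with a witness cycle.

q=0: [-∞, -∞, -∞, 0]
q=1: [-13, -∞, -15, -∞]
q=2: [-12, -11, -∞, -7]
q=3: [-20, -∞, -8, -6]
q=4: [-5, -4, -21, -5]
Optimal cycle mean attained by: cycle 1->2->1, total 3 + 4, length 2.
Answer: λ = 7/2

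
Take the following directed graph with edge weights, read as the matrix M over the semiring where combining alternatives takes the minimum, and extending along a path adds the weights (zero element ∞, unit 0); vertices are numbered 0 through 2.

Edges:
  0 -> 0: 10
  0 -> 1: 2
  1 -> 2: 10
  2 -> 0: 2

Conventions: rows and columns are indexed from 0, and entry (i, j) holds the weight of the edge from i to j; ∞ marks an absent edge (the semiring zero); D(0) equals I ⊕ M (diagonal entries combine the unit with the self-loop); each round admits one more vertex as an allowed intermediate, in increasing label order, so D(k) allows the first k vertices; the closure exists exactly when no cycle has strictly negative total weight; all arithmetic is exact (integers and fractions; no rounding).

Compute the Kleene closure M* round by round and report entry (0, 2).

D(0):
  [0, 2, ∞]
  [∞, 0, 10]
  [2, ∞, 0]
D(1):
  [0, 2, ∞]
  [∞, 0, 10]
  [2, 4, 0]
D(2):
  [0, 2, 12]
  [∞, 0, 10]
  [2, 4, 0]
D(3):
  [0, 2, 12]
  [12, 0, 10]
  [2, 4, 0]
Answer: M*[0][2] = 12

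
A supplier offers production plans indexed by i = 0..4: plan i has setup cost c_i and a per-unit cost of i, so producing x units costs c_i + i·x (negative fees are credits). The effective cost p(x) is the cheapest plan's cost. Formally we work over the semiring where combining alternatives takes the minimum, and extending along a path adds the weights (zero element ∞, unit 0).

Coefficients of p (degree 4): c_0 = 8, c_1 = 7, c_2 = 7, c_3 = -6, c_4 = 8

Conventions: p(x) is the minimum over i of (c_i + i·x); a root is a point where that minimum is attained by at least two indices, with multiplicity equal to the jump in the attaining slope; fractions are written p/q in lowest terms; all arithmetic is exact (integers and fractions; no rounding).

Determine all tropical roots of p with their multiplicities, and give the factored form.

hull edge (i=0, c=8) to (i=3, c=-6): slope -14/3, span 3
hull edge (i=3, c=-6) to (i=4, c=8): slope 14, span 1
Factored form: p(x) = 8 ⊗ (x ⊕ (-14)) ⊗ (x ⊕ 14/3) ⊗ (x ⊕ 14/3) ⊗ (x ⊕ 14/3)
Answer: roots = -14 (mult 1), 14/3 (mult 3)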